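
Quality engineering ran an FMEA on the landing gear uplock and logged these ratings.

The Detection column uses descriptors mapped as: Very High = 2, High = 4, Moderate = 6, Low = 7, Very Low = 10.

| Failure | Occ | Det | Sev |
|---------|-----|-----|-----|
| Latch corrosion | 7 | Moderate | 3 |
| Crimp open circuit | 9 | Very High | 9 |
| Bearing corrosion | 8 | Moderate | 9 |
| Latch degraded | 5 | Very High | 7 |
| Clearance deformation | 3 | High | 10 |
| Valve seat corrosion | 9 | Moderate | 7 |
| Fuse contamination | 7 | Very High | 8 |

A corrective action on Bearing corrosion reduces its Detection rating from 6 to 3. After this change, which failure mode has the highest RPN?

RPN = Severity × Occurrence × Detection:
  Latch corrosion: 3 × 7 × 6 = 126
  Crimp open circuit: 9 × 9 × 2 = 162
  Bearing corrosion: 9 × 8 × 6 = 432
  Latch degraded: 7 × 5 × 2 = 70
  Clearance deformation: 10 × 3 × 4 = 120
  Valve seat corrosion: 7 × 9 × 6 = 378
  Fuse contamination: 8 × 7 × 2 = 112
After action: Bearing corrosion → 9 × 8 × 3 = 216.
Revised RPNs: Valve seat corrosion=378, Bearing corrosion=216, Crimp open circuit=162, Latch corrosion=126, Clearance deformation=120, Fuse contamination=112, Latch degraded=70.
Highest is now Valve seat corrosion (378).

Valve seat corrosion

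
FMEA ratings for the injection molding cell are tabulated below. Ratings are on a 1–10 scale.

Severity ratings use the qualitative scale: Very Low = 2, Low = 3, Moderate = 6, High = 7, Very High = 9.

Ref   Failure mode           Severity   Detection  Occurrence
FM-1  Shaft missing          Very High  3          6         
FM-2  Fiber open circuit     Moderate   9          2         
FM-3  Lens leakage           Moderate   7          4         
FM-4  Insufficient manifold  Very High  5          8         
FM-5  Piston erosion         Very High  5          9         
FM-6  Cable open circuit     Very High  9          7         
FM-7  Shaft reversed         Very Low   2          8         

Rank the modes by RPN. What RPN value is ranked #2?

405

RPN = Severity × Occurrence × Detection:
  FM-1: 9 × 6 × 3 = 162
  FM-2: 6 × 2 × 9 = 108
  FM-3: 6 × 4 × 7 = 168
  FM-4: 9 × 8 × 5 = 360
  FM-5: 9 × 9 × 5 = 405
  FM-6: 9 × 7 × 9 = 567
  FM-7: 2 × 8 × 2 = 32
Sorted descending: 567, 405, 360, 168, 162, 108, 32.
The second-highest RPN is 405 (FM-5).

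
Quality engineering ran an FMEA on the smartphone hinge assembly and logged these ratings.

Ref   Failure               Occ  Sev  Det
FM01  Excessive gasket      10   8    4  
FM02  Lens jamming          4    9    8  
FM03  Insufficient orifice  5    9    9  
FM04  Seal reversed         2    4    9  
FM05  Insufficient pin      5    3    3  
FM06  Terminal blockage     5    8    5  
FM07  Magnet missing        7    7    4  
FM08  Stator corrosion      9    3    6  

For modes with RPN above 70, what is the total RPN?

1643

RPN = Severity × Occurrence × Detection:
  FM01: 8 × 10 × 4 = 320
  FM02: 9 × 4 × 8 = 288
  FM03: 9 × 5 × 9 = 405
  FM04: 4 × 2 × 9 = 72
  FM05: 3 × 5 × 3 = 45
  FM06: 8 × 5 × 5 = 200
  FM07: 7 × 7 × 4 = 196
  FM08: 3 × 9 × 6 = 162
RPN > 70: FM01 (320), FM02 (288), FM03 (405), FM04 (72), FM06 (200), FM07 (196), FM08 (162).
Sum: 320 + 288 + 405 + 72 + 200 + 196 + 162 = 1643.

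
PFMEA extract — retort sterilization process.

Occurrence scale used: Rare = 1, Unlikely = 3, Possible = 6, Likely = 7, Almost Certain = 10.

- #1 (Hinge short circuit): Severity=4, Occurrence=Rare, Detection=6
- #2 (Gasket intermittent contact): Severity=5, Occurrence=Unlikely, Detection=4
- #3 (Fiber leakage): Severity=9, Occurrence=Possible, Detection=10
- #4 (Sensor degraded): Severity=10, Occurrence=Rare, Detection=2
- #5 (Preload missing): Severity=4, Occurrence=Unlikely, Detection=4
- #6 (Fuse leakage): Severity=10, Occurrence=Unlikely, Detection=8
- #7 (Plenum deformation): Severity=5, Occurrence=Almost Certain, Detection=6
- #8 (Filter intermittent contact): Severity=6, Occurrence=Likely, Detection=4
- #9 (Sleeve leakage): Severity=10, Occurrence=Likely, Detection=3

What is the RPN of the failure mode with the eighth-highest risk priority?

RPN = Severity × Occurrence × Detection:
  #1: 4 × 1 × 6 = 24
  #2: 5 × 3 × 4 = 60
  #3: 9 × 6 × 10 = 540
  #4: 10 × 1 × 2 = 20
  #5: 4 × 3 × 4 = 48
  #6: 10 × 3 × 8 = 240
  #7: 5 × 10 × 6 = 300
  #8: 6 × 7 × 4 = 168
  #9: 10 × 7 × 3 = 210
Sorted descending: 540, 300, 240, 210, 168, 60, 48, 24, 20.
The eighth-highest RPN is 24 (#1).

24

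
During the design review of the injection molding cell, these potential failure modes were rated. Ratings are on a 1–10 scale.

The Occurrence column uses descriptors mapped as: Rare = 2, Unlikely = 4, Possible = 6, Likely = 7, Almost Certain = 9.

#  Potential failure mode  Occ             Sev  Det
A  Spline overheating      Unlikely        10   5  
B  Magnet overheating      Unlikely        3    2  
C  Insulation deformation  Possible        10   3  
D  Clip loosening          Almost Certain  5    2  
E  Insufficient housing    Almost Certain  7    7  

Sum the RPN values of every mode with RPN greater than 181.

RPN = Severity × Occurrence × Detection:
  A: 10 × 4 × 5 = 200
  B: 3 × 4 × 2 = 24
  C: 10 × 6 × 3 = 180
  D: 5 × 9 × 2 = 90
  E: 7 × 9 × 7 = 441
RPN > 181: A (200), E (441).
Sum: 200 + 441 = 641.

641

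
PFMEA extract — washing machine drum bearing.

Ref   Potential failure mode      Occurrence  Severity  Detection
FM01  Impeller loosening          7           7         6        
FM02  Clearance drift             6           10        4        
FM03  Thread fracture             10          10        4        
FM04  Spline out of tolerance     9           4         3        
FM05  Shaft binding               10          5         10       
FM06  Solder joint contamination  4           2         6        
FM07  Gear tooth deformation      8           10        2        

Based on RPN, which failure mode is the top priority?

FM05

RPN = Severity × Occurrence × Detection:
  FM01: 7 × 7 × 6 = 294
  FM02: 10 × 6 × 4 = 240
  FM03: 10 × 10 × 4 = 400
  FM04: 4 × 9 × 3 = 108
  FM05: 5 × 10 × 10 = 500
  FM06: 2 × 4 × 6 = 48
  FM07: 10 × 8 × 2 = 160
Highest RPN is 500 → FM05.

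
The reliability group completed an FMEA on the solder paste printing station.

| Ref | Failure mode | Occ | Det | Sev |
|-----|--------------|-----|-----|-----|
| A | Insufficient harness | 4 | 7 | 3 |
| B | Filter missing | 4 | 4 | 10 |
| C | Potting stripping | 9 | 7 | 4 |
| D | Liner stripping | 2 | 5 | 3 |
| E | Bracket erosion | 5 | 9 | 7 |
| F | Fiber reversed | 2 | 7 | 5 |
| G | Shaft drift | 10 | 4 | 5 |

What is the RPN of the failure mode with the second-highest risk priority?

252

RPN = Severity × Occurrence × Detection:
  A: 3 × 4 × 7 = 84
  B: 10 × 4 × 4 = 160
  C: 4 × 9 × 7 = 252
  D: 3 × 2 × 5 = 30
  E: 7 × 5 × 9 = 315
  F: 5 × 2 × 7 = 70
  G: 5 × 10 × 4 = 200
Sorted descending: 315, 252, 200, 160, 84, 70, 30.
The second-highest RPN is 252 (C).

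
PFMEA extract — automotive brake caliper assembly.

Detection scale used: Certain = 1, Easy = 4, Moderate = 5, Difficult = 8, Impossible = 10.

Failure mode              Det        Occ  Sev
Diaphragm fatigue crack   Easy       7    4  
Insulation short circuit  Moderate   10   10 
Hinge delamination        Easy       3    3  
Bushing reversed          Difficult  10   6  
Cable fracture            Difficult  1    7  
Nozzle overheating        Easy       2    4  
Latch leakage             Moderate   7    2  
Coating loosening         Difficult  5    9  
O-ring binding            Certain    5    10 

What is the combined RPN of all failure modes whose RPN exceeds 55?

1578

RPN = Severity × Occurrence × Detection:
  Diaphragm fatigue crack: 4 × 7 × 4 = 112
  Insulation short circuit: 10 × 10 × 5 = 500
  Hinge delamination: 3 × 3 × 4 = 36
  Bushing reversed: 6 × 10 × 8 = 480
  Cable fracture: 7 × 1 × 8 = 56
  Nozzle overheating: 4 × 2 × 4 = 32
  Latch leakage: 2 × 7 × 5 = 70
  Coating loosening: 9 × 5 × 8 = 360
  O-ring binding: 10 × 5 × 1 = 50
RPN > 55: Diaphragm fatigue crack (112), Insulation short circuit (500), Bushing reversed (480), Cable fracture (56), Latch leakage (70), Coating loosening (360).
Sum: 112 + 500 + 480 + 56 + 70 + 360 = 1578.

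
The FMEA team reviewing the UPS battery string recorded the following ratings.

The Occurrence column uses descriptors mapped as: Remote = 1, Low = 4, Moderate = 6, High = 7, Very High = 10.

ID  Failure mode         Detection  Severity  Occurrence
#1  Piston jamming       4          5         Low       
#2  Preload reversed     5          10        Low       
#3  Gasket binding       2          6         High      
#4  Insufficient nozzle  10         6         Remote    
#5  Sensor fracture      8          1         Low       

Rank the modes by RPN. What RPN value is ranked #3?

80

RPN = Severity × Occurrence × Detection:
  #1: 5 × 4 × 4 = 80
  #2: 10 × 4 × 5 = 200
  #3: 6 × 7 × 2 = 84
  #4: 6 × 1 × 10 = 60
  #5: 1 × 4 × 8 = 32
Sorted descending: 200, 84, 80, 60, 32.
The third-highest RPN is 80 (#1).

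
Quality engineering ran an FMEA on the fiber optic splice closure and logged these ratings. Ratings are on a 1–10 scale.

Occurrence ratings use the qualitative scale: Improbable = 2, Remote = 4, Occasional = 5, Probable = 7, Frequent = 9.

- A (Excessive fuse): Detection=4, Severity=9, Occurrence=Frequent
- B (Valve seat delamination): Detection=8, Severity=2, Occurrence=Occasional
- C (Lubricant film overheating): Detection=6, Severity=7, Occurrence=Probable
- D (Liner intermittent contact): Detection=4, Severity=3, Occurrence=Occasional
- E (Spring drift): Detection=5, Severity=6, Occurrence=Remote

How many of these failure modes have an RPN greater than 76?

RPN = Severity × Occurrence × Detection:
  A: 9 × 9 × 4 = 324
  B: 2 × 5 × 8 = 80
  C: 7 × 7 × 6 = 294
  D: 3 × 5 × 4 = 60
  E: 6 × 4 × 5 = 120
Modes with RPN > 76: A (324), B (80), C (294), E (120) → 4.

4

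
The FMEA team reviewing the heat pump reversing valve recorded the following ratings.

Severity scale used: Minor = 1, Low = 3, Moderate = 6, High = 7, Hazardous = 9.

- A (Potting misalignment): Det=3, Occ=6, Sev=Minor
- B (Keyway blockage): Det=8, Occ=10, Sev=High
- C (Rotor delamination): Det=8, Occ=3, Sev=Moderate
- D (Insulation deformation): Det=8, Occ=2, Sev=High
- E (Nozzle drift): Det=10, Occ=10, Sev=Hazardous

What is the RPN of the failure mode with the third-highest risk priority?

RPN = Severity × Occurrence × Detection:
  A: 1 × 6 × 3 = 18
  B: 7 × 10 × 8 = 560
  C: 6 × 3 × 8 = 144
  D: 7 × 2 × 8 = 112
  E: 9 × 10 × 10 = 900
Sorted descending: 900, 560, 144, 112, 18.
The third-highest RPN is 144 (C).

144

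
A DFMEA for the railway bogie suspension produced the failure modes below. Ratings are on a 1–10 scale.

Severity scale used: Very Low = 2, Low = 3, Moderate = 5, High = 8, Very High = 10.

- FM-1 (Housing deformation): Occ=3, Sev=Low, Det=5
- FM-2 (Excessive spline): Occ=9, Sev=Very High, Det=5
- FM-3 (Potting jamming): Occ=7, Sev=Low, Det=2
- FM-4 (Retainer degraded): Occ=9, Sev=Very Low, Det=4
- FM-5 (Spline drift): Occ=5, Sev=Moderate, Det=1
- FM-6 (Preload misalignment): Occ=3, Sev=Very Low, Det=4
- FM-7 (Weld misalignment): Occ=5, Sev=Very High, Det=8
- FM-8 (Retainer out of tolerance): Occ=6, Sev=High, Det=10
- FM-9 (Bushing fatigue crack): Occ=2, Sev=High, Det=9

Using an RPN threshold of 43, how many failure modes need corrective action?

RPN = Severity × Occurrence × Detection:
  FM-1: 3 × 3 × 5 = 45
  FM-2: 10 × 9 × 5 = 450
  FM-3: 3 × 7 × 2 = 42
  FM-4: 2 × 9 × 4 = 72
  FM-5: 5 × 5 × 1 = 25
  FM-6: 2 × 3 × 4 = 24
  FM-7: 10 × 5 × 8 = 400
  FM-8: 8 × 6 × 10 = 480
  FM-9: 8 × 2 × 9 = 144
Modes with RPN ≥ 43: FM-1 (45), FM-2 (450), FM-4 (72), FM-7 (400), FM-8 (480), FM-9 (144) → 6.

6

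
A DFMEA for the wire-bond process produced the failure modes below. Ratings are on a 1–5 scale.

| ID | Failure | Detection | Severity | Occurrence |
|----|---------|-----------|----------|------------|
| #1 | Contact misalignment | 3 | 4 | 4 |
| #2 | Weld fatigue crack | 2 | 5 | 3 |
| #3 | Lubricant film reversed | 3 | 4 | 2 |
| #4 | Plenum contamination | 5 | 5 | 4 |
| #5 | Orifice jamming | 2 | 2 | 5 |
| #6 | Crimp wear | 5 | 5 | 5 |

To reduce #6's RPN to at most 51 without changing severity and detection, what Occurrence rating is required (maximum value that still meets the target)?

2

#6: S=5, O=5, D=5 → current RPN = 125.
Fixed product = 25. Need 25 × O ≤ 51, so O ≤ 51/25 = 2.04.
Maximum integer Occurrence rating = 2 (gives RPN 50; O=3 would give 75 > 51).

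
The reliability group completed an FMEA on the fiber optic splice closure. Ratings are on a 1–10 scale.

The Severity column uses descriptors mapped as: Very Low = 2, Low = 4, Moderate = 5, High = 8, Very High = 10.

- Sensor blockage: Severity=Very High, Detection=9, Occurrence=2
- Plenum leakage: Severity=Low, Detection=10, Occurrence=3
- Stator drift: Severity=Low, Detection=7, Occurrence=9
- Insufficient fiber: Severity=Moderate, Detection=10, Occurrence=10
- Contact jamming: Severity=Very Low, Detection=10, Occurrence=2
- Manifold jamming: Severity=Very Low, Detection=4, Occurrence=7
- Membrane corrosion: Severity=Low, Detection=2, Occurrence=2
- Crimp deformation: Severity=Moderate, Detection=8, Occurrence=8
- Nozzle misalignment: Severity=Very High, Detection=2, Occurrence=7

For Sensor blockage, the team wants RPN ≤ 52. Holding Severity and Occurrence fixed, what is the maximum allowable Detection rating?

Sensor blockage: S=10, O=2, D=9 → current RPN = 180.
Fixed product = 20. Need 20 × D ≤ 52, so D ≤ 52/20 = 2.60.
Maximum integer Detection rating = 2 (gives RPN 40; D=3 would give 60 > 52).

2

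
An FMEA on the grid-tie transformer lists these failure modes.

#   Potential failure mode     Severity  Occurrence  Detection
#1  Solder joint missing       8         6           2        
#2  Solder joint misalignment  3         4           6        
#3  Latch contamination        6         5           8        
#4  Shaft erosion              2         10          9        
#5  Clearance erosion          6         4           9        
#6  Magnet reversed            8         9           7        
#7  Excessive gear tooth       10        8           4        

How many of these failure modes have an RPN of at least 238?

RPN = Severity × Occurrence × Detection:
  #1: 8 × 6 × 2 = 96
  #2: 3 × 4 × 6 = 72
  #3: 6 × 5 × 8 = 240
  #4: 2 × 10 × 9 = 180
  #5: 6 × 4 × 9 = 216
  #6: 8 × 9 × 7 = 504
  #7: 10 × 8 × 4 = 320
Modes with RPN ≥ 238: #3 (240), #6 (504), #7 (320) → 3.

3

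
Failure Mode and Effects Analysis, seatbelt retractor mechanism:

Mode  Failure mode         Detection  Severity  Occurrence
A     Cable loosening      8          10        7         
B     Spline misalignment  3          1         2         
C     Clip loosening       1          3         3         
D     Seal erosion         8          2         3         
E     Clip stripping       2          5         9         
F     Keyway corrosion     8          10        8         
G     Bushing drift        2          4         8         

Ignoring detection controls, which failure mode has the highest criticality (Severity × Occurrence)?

Criticality = Severity × Occurrence:
  A: 10 × 7 = 70
  B: 1 × 2 = 2
  C: 3 × 3 = 9
  D: 2 × 3 = 6
  E: 5 × 9 = 45
  F: 10 × 8 = 80
  G: 4 × 8 = 32
Highest criticality is 80 → F.

F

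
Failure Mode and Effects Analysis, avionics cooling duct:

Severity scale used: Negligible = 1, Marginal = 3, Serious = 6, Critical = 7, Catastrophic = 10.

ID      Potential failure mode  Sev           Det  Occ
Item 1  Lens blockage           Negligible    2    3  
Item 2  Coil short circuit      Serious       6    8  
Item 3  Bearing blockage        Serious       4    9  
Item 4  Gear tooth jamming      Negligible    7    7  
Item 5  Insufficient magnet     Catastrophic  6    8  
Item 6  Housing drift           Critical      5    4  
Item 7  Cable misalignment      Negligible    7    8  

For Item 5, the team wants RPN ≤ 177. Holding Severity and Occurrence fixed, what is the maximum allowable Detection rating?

2

Item 5: S=10, O=8, D=6 → current RPN = 480.
Fixed product = 80. Need 80 × D ≤ 177, so D ≤ 177/80 = 2.21.
Maximum integer Detection rating = 2 (gives RPN 160; D=3 would give 240 > 177).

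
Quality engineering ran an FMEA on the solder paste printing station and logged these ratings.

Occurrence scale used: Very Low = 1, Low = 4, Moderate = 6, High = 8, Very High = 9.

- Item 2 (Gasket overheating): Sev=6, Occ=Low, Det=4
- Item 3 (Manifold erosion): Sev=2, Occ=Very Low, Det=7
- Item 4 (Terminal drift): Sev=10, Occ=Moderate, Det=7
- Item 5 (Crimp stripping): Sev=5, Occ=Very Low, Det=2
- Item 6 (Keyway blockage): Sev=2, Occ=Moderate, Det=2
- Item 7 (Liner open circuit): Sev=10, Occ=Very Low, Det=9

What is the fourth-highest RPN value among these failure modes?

24

RPN = Severity × Occurrence × Detection:
  Item 2: 6 × 4 × 4 = 96
  Item 3: 2 × 1 × 7 = 14
  Item 4: 10 × 6 × 7 = 420
  Item 5: 5 × 1 × 2 = 10
  Item 6: 2 × 6 × 2 = 24
  Item 7: 10 × 1 × 9 = 90
Sorted descending: 420, 96, 90, 24, 14, 10.
The fourth-highest RPN is 24 (Item 6).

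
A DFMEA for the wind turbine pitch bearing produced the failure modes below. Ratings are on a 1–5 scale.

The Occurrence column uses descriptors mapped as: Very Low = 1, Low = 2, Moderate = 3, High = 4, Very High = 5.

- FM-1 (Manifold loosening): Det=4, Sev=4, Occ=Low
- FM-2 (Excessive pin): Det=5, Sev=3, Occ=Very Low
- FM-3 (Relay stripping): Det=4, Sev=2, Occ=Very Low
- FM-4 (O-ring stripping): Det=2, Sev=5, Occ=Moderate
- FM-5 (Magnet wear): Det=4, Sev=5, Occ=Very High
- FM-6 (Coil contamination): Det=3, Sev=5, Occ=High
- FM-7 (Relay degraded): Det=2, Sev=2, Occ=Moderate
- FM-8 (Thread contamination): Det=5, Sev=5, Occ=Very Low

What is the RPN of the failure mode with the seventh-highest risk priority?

RPN = Severity × Occurrence × Detection:
  FM-1: 4 × 2 × 4 = 32
  FM-2: 3 × 1 × 5 = 15
  FM-3: 2 × 1 × 4 = 8
  FM-4: 5 × 3 × 2 = 30
  FM-5: 5 × 5 × 4 = 100
  FM-6: 5 × 4 × 3 = 60
  FM-7: 2 × 3 × 2 = 12
  FM-8: 5 × 1 × 5 = 25
Sorted descending: 100, 60, 32, 30, 25, 15, 12, 8.
The seventh-highest RPN is 12 (FM-7).

12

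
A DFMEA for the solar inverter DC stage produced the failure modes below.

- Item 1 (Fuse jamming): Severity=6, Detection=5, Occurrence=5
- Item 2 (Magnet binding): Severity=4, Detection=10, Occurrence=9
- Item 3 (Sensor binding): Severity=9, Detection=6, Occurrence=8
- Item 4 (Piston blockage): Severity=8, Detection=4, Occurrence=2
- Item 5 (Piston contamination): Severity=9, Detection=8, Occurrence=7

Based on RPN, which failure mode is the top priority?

Item 5

RPN = Severity × Occurrence × Detection:
  Item 1: 6 × 5 × 5 = 150
  Item 2: 4 × 9 × 10 = 360
  Item 3: 9 × 8 × 6 = 432
  Item 4: 8 × 2 × 4 = 64
  Item 5: 9 × 7 × 8 = 504
Highest RPN is 504 → Item 5.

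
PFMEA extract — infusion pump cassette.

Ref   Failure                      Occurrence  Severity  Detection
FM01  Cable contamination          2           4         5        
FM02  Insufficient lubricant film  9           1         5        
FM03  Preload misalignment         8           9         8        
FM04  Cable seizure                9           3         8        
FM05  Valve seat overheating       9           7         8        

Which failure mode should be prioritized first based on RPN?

RPN = Severity × Occurrence × Detection:
  FM01: 4 × 2 × 5 = 40
  FM02: 1 × 9 × 5 = 45
  FM03: 9 × 8 × 8 = 576
  FM04: 3 × 9 × 8 = 216
  FM05: 7 × 9 × 8 = 504
Highest RPN is 576 → FM03.

FM03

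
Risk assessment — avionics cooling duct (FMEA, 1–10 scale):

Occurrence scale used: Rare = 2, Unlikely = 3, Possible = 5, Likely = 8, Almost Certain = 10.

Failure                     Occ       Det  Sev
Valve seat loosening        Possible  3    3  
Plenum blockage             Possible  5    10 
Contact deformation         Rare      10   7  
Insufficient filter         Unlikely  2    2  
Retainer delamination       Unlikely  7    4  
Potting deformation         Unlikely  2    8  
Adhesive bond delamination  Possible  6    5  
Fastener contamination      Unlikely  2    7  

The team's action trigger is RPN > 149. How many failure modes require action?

2

RPN = Severity × Occurrence × Detection:
  Valve seat loosening: 3 × 5 × 3 = 45
  Plenum blockage: 10 × 5 × 5 = 250
  Contact deformation: 7 × 2 × 10 = 140
  Insufficient filter: 2 × 3 × 2 = 12
  Retainer delamination: 4 × 3 × 7 = 84
  Potting deformation: 8 × 3 × 2 = 48
  Adhesive bond delamination: 5 × 5 × 6 = 150
  Fastener contamination: 7 × 3 × 2 = 42
Modes with RPN > 149: Plenum blockage (250), Adhesive bond delamination (150) → 2.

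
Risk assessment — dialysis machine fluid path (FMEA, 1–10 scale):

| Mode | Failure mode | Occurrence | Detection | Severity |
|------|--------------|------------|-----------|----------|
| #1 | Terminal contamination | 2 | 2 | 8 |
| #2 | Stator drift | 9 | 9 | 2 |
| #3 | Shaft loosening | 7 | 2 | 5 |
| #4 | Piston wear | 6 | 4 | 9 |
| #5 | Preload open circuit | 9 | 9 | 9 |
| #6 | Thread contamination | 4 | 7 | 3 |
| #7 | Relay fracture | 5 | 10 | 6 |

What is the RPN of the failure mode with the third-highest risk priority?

RPN = Severity × Occurrence × Detection:
  #1: 8 × 2 × 2 = 32
  #2: 2 × 9 × 9 = 162
  #3: 5 × 7 × 2 = 70
  #4: 9 × 6 × 4 = 216
  #5: 9 × 9 × 9 = 729
  #6: 3 × 4 × 7 = 84
  #7: 6 × 5 × 10 = 300
Sorted descending: 729, 300, 216, 162, 84, 70, 32.
The third-highest RPN is 216 (#4).

216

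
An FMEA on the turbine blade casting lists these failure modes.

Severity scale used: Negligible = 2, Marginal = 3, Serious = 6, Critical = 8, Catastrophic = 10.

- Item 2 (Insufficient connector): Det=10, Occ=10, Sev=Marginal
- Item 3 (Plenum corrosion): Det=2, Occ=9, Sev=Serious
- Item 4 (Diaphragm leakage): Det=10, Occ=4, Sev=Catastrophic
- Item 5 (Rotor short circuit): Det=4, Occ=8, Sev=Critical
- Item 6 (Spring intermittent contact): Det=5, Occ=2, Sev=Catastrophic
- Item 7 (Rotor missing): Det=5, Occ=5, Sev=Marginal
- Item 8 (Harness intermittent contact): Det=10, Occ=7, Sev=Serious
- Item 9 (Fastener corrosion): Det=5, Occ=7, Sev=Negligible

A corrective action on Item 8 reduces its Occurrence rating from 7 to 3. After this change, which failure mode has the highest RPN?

RPN = Severity × Occurrence × Detection:
  Item 2: 3 × 10 × 10 = 300
  Item 3: 6 × 9 × 2 = 108
  Item 4: 10 × 4 × 10 = 400
  Item 5: 8 × 8 × 4 = 256
  Item 6: 10 × 2 × 5 = 100
  Item 7: 3 × 5 × 5 = 75
  Item 8: 6 × 7 × 10 = 420
  Item 9: 2 × 7 × 5 = 70
After action: Item 8 → 6 × 3 × 10 = 180.
Revised RPNs: Item 4=400, Item 2=300, Item 5=256, Item 8=180, Item 3=108, Item 6=100, Item 7=75, Item 9=70.
Highest is now Item 4 (400).

Item 4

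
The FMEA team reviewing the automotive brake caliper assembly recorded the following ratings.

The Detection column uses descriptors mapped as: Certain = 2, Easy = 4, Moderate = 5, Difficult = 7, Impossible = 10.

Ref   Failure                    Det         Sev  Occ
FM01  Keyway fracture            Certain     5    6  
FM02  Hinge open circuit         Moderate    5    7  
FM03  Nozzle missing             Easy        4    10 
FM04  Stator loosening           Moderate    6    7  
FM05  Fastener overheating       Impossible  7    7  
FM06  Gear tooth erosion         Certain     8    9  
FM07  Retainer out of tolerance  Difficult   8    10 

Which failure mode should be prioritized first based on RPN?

FM07

RPN = Severity × Occurrence × Detection:
  FM01: 5 × 6 × 2 = 60
  FM02: 5 × 7 × 5 = 175
  FM03: 4 × 10 × 4 = 160
  FM04: 6 × 7 × 5 = 210
  FM05: 7 × 7 × 10 = 490
  FM06: 8 × 9 × 2 = 144
  FM07: 8 × 10 × 7 = 560
Highest RPN is 560 → FM07.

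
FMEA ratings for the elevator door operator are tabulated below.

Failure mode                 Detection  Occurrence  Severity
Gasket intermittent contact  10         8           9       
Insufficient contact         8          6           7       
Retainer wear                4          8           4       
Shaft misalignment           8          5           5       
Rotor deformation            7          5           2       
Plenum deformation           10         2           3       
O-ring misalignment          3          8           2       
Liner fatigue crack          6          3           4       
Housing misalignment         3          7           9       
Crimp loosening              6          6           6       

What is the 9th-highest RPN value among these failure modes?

60

RPN = Severity × Occurrence × Detection:
  Gasket intermittent contact: 9 × 8 × 10 = 720
  Insufficient contact: 7 × 6 × 8 = 336
  Retainer wear: 4 × 8 × 4 = 128
  Shaft misalignment: 5 × 5 × 8 = 200
  Rotor deformation: 2 × 5 × 7 = 70
  Plenum deformation: 3 × 2 × 10 = 60
  O-ring misalignment: 2 × 8 × 3 = 48
  Liner fatigue crack: 4 × 3 × 6 = 72
  Housing misalignment: 9 × 7 × 3 = 189
  Crimp loosening: 6 × 6 × 6 = 216
Sorted descending: 720, 336, 216, 200, 189, 128, 72, 70, 60, 48.
The 9th-highest RPN is 60 (Plenum deformation).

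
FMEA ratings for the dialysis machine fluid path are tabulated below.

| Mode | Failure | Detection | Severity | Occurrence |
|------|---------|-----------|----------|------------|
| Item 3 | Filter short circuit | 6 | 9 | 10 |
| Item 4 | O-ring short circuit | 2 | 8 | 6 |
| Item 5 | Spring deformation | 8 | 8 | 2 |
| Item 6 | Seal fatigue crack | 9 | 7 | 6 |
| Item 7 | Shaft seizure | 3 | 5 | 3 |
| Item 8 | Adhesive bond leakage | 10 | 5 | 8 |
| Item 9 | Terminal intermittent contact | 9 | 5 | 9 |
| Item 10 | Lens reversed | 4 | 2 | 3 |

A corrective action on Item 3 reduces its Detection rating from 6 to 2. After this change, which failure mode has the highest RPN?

RPN = Severity × Occurrence × Detection:
  Item 3: 9 × 10 × 6 = 540
  Item 4: 8 × 6 × 2 = 96
  Item 5: 8 × 2 × 8 = 128
  Item 6: 7 × 6 × 9 = 378
  Item 7: 5 × 3 × 3 = 45
  Item 8: 5 × 8 × 10 = 400
  Item 9: 5 × 9 × 9 = 405
  Item 10: 2 × 3 × 4 = 24
After action: Item 3 → 9 × 10 × 2 = 180.
Revised RPNs: Item 9=405, Item 8=400, Item 6=378, Item 3=180, Item 5=128, Item 4=96, Item 7=45, Item 10=24.
Highest is now Item 9 (405).

Item 9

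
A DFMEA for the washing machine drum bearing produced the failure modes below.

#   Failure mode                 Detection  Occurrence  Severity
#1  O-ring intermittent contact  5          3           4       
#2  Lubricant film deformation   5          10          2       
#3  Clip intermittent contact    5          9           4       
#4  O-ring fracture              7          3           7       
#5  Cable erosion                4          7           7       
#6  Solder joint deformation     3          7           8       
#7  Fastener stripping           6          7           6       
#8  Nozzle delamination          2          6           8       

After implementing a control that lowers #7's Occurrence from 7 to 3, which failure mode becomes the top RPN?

#5

RPN = Severity × Occurrence × Detection:
  #1: 4 × 3 × 5 = 60
  #2: 2 × 10 × 5 = 100
  #3: 4 × 9 × 5 = 180
  #4: 7 × 3 × 7 = 147
  #5: 7 × 7 × 4 = 196
  #6: 8 × 7 × 3 = 168
  #7: 6 × 7 × 6 = 252
  #8: 8 × 6 × 2 = 96
After action: #7 → 6 × 3 × 6 = 108.
Revised RPNs: #5=196, #3=180, #6=168, #4=147, #7=108, #2=100, #8=96, #1=60.
Highest is now #5 (196).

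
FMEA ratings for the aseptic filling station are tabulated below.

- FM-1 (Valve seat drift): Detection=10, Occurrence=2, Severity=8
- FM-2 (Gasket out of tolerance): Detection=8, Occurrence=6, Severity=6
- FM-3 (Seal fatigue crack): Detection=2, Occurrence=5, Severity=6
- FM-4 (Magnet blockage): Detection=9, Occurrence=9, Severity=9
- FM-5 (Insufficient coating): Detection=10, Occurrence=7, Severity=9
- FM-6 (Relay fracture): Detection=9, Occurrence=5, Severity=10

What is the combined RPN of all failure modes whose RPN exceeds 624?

RPN = Severity × Occurrence × Detection:
  FM-1: 8 × 2 × 10 = 160
  FM-2: 6 × 6 × 8 = 288
  FM-3: 6 × 5 × 2 = 60
  FM-4: 9 × 9 × 9 = 729
  FM-5: 9 × 7 × 10 = 630
  FM-6: 10 × 5 × 9 = 450
RPN > 624: FM-4 (729), FM-5 (630).
Sum: 729 + 630 = 1359.

1359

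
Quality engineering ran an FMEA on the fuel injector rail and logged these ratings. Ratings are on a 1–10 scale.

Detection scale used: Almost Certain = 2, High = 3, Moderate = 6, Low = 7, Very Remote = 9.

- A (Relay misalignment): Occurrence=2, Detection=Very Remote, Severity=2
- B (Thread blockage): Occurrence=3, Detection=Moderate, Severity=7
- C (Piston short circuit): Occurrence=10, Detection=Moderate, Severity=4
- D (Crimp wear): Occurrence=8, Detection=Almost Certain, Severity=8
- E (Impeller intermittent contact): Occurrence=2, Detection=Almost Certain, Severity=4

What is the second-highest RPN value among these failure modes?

RPN = Severity × Occurrence × Detection:
  A: 2 × 2 × 9 = 36
  B: 7 × 3 × 6 = 126
  C: 4 × 10 × 6 = 240
  D: 8 × 8 × 2 = 128
  E: 4 × 2 × 2 = 16
Sorted descending: 240, 128, 126, 36, 16.
The second-highest RPN is 128 (D).

128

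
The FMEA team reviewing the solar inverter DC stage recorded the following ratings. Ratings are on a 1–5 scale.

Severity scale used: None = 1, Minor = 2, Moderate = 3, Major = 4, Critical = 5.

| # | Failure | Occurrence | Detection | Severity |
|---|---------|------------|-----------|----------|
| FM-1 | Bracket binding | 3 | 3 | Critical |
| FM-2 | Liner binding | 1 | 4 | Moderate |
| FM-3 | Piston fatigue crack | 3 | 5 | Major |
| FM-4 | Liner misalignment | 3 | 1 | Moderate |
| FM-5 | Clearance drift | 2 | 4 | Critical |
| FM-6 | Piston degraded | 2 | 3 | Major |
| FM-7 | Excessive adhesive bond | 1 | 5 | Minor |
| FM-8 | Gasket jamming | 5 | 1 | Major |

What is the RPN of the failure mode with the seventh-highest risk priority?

RPN = Severity × Occurrence × Detection:
  FM-1: 5 × 3 × 3 = 45
  FM-2: 3 × 1 × 4 = 12
  FM-3: 4 × 3 × 5 = 60
  FM-4: 3 × 3 × 1 = 9
  FM-5: 5 × 2 × 4 = 40
  FM-6: 4 × 2 × 3 = 24
  FM-7: 2 × 1 × 5 = 10
  FM-8: 4 × 5 × 1 = 20
Sorted descending: 60, 45, 40, 24, 20, 12, 10, 9.
The seventh-highest RPN is 10 (FM-7).

10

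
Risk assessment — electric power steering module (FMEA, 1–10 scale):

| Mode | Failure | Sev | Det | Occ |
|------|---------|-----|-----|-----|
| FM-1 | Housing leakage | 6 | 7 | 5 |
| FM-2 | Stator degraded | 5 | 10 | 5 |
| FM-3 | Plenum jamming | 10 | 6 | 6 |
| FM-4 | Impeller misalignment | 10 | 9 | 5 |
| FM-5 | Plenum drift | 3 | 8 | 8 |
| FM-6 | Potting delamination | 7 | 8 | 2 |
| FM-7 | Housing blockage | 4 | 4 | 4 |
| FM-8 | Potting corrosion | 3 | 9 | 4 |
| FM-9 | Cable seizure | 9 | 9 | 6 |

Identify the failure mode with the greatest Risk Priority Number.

FM-9

RPN = Severity × Occurrence × Detection:
  FM-1: 6 × 5 × 7 = 210
  FM-2: 5 × 5 × 10 = 250
  FM-3: 10 × 6 × 6 = 360
  FM-4: 10 × 5 × 9 = 450
  FM-5: 3 × 8 × 8 = 192
  FM-6: 7 × 2 × 8 = 112
  FM-7: 4 × 4 × 4 = 64
  FM-8: 3 × 4 × 9 = 108
  FM-9: 9 × 6 × 9 = 486
Highest RPN is 486 → FM-9.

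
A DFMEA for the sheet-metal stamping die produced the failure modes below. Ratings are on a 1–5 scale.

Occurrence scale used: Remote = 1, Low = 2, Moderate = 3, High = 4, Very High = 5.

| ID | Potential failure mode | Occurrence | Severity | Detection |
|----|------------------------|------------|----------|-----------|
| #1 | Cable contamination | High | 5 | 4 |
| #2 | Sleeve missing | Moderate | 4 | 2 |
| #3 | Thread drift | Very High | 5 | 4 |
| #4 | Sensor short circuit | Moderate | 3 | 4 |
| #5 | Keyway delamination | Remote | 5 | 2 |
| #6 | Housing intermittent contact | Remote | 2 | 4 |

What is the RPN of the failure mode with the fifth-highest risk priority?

10

RPN = Severity × Occurrence × Detection:
  #1: 5 × 4 × 4 = 80
  #2: 4 × 3 × 2 = 24
  #3: 5 × 5 × 4 = 100
  #4: 3 × 3 × 4 = 36
  #5: 5 × 1 × 2 = 10
  #6: 2 × 1 × 4 = 8
Sorted descending: 100, 80, 36, 24, 10, 8.
The fifth-highest RPN is 10 (#5).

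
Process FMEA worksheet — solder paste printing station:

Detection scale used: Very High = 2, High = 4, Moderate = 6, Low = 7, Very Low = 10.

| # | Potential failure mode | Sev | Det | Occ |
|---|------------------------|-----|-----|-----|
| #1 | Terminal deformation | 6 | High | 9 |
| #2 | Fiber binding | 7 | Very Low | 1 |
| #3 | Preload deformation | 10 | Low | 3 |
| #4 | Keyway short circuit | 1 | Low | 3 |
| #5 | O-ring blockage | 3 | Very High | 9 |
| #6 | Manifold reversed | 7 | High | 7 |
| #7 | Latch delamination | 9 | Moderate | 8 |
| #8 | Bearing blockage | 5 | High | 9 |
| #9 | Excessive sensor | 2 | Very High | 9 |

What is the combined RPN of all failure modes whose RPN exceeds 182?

1054

RPN = Severity × Occurrence × Detection:
  #1: 6 × 9 × 4 = 216
  #2: 7 × 1 × 10 = 70
  #3: 10 × 3 × 7 = 210
  #4: 1 × 3 × 7 = 21
  #5: 3 × 9 × 2 = 54
  #6: 7 × 7 × 4 = 196
  #7: 9 × 8 × 6 = 432
  #8: 5 × 9 × 4 = 180
  #9: 2 × 9 × 2 = 36
RPN > 182: #1 (216), #3 (210), #6 (196), #7 (432).
Sum: 216 + 210 + 196 + 432 = 1054.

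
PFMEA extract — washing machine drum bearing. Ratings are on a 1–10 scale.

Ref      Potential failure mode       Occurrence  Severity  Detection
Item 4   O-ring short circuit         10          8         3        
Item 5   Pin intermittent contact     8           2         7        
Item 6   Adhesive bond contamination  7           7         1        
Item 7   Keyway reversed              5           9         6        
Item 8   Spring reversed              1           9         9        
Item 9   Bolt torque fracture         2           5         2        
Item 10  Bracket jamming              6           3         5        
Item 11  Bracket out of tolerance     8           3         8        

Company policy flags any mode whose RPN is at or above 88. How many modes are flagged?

RPN = Severity × Occurrence × Detection:
  Item 4: 8 × 10 × 3 = 240
  Item 5: 2 × 8 × 7 = 112
  Item 6: 7 × 7 × 1 = 49
  Item 7: 9 × 5 × 6 = 270
  Item 8: 9 × 1 × 9 = 81
  Item 9: 5 × 2 × 2 = 20
  Item 10: 3 × 6 × 5 = 90
  Item 11: 3 × 8 × 8 = 192
Modes with RPN ≥ 88: Item 4 (240), Item 5 (112), Item 7 (270), Item 10 (90), Item 11 (192) → 5.

5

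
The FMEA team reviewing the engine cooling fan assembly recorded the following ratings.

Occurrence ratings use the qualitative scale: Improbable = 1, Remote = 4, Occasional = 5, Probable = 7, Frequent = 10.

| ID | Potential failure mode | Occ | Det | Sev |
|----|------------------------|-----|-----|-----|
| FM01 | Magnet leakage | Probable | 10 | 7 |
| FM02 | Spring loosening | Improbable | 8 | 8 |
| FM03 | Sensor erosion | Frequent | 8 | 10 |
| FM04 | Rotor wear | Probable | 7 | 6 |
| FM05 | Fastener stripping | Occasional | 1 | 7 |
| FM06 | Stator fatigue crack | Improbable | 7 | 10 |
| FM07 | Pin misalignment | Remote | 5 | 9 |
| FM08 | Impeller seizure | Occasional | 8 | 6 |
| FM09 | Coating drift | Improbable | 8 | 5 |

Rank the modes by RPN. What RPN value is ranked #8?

RPN = Severity × Occurrence × Detection:
  FM01: 7 × 7 × 10 = 490
  FM02: 8 × 1 × 8 = 64
  FM03: 10 × 10 × 8 = 800
  FM04: 6 × 7 × 7 = 294
  FM05: 7 × 5 × 1 = 35
  FM06: 10 × 1 × 7 = 70
  FM07: 9 × 4 × 5 = 180
  FM08: 6 × 5 × 8 = 240
  FM09: 5 × 1 × 8 = 40
Sorted descending: 800, 490, 294, 240, 180, 70, 64, 40, 35.
The eighth-highest RPN is 40 (FM09).

40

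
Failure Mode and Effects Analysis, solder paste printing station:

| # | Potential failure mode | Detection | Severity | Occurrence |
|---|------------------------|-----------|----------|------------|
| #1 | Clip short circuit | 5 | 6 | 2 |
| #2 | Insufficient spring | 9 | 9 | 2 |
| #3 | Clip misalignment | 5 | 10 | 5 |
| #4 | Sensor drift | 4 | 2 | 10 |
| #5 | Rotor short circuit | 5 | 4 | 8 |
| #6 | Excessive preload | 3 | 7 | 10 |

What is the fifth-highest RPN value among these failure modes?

80

RPN = Severity × Occurrence × Detection:
  #1: 6 × 2 × 5 = 60
  #2: 9 × 2 × 9 = 162
  #3: 10 × 5 × 5 = 250
  #4: 2 × 10 × 4 = 80
  #5: 4 × 8 × 5 = 160
  #6: 7 × 10 × 3 = 210
Sorted descending: 250, 210, 162, 160, 80, 60.
The fifth-highest RPN is 80 (#4).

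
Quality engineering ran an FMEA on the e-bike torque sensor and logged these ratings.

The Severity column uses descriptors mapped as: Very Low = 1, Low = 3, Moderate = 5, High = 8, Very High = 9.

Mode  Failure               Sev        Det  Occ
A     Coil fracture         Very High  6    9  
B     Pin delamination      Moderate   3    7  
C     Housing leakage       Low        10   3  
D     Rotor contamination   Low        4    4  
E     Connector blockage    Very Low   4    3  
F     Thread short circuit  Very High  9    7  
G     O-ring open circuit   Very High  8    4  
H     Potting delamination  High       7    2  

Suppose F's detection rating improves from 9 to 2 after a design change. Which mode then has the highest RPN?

RPN = Severity × Occurrence × Detection:
  A: 9 × 9 × 6 = 486
  B: 5 × 7 × 3 = 105
  C: 3 × 3 × 10 = 90
  D: 3 × 4 × 4 = 48
  E: 1 × 3 × 4 = 12
  F: 9 × 7 × 9 = 567
  G: 9 × 4 × 8 = 288
  H: 8 × 2 × 7 = 112
After action: F → 9 × 7 × 2 = 126.
Revised RPNs: A=486, G=288, F=126, H=112, B=105, C=90, D=48, E=12.
Highest is now A (486).

A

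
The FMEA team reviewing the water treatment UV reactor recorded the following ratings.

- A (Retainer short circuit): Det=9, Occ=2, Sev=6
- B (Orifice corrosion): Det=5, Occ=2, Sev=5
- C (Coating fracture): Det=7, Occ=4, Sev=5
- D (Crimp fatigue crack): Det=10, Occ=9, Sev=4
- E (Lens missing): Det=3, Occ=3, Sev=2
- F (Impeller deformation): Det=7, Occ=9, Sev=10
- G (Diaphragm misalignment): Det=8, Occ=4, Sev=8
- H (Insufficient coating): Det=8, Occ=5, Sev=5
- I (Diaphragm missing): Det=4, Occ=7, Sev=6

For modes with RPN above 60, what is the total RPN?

1862

RPN = Severity × Occurrence × Detection:
  A: 6 × 2 × 9 = 108
  B: 5 × 2 × 5 = 50
  C: 5 × 4 × 7 = 140
  D: 4 × 9 × 10 = 360
  E: 2 × 3 × 3 = 18
  F: 10 × 9 × 7 = 630
  G: 8 × 4 × 8 = 256
  H: 5 × 5 × 8 = 200
  I: 6 × 7 × 4 = 168
RPN > 60: A (108), C (140), D (360), F (630), G (256), H (200), I (168).
Sum: 108 + 140 + 360 + 630 + 256 + 200 + 168 = 1862.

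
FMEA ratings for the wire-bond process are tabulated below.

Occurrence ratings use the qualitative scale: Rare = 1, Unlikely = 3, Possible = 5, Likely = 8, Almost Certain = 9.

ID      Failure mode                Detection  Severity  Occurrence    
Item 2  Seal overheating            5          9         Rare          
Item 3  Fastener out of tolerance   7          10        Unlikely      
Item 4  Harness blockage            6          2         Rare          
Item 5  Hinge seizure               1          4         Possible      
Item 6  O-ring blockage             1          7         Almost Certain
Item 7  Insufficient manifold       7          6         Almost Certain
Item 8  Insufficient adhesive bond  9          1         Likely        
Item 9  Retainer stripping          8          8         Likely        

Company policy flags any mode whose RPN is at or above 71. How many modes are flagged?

RPN = Severity × Occurrence × Detection:
  Item 2: 9 × 1 × 5 = 45
  Item 3: 10 × 3 × 7 = 210
  Item 4: 2 × 1 × 6 = 12
  Item 5: 4 × 5 × 1 = 20
  Item 6: 7 × 9 × 1 = 63
  Item 7: 6 × 9 × 7 = 378
  Item 8: 1 × 8 × 9 = 72
  Item 9: 8 × 8 × 8 = 512
Modes with RPN ≥ 71: Item 3 (210), Item 7 (378), Item 8 (72), Item 9 (512) → 4.

4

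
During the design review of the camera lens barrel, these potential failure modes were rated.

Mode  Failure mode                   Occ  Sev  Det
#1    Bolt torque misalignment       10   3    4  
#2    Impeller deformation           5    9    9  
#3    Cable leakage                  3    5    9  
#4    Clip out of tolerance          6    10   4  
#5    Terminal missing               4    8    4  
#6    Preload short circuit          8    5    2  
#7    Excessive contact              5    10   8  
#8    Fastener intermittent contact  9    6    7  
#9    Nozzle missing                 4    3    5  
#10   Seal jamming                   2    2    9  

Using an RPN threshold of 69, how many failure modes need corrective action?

8

RPN = Severity × Occurrence × Detection:
  #1: 3 × 10 × 4 = 120
  #2: 9 × 5 × 9 = 405
  #3: 5 × 3 × 9 = 135
  #4: 10 × 6 × 4 = 240
  #5: 8 × 4 × 4 = 128
  #6: 5 × 8 × 2 = 80
  #7: 10 × 5 × 8 = 400
  #8: 6 × 9 × 7 = 378
  #9: 3 × 4 × 5 = 60
  #10: 2 × 2 × 9 = 36
Modes with RPN ≥ 69: #1 (120), #2 (405), #3 (135), #4 (240), #5 (128), #6 (80), #7 (400), #8 (378) → 8.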